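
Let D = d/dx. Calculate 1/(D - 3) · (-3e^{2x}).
3 e^{2 x}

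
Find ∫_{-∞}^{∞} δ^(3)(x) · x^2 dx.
0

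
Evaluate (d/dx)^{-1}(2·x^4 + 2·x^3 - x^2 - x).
\frac{2 x^{5}}{5} + \frac{x^{4}}{2} - \frac{x^{3}}{3} - \frac{x^{2}}{2}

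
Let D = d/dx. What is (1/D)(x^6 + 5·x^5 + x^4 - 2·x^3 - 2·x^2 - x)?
\frac{x^{7}}{7} + \frac{5 x^{6}}{6} + \frac{x^{5}}{5} - \frac{x^{4}}{2} - \frac{2 x^{3}}{3} - \frac{x^{2}}{2}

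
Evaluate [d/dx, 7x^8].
56 x^{7}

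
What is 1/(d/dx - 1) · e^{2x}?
e^{2 x}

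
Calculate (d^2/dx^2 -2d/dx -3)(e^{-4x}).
21 e^{- 4 x}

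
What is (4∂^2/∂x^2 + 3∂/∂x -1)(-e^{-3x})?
- 26 e^{- 3 x}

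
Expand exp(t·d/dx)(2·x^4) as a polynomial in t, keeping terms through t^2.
2 x^{2} \left(6 t^{2} + 4 t x + x^{2}\right)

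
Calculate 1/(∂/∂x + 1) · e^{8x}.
\frac{e^{8 x}}{9}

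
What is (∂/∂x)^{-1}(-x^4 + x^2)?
- \frac{x^{5}}{5} + \frac{x^{3}}{3}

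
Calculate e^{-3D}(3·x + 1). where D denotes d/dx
3 x - 8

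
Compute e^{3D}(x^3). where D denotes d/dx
x^{3} + 9 x^{2} + 27 x + 27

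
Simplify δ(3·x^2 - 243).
\frac{\delta(x - 9) + \delta(x + 9)}{54}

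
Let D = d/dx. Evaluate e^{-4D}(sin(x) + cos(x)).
\sqrt{2} \cos{\left(- x + \frac{\pi}{4} + 4 \right)}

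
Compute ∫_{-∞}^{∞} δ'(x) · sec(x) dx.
0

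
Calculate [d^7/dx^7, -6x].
-42\frac{d^{6}}{dx^{6}}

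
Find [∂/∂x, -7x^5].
- 35 x^{4}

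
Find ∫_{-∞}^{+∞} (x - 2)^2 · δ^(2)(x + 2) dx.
2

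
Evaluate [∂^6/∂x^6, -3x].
-18\frac{d^{5}}{dx^{5}}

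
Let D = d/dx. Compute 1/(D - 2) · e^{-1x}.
- \frac{e^{- x}}{3}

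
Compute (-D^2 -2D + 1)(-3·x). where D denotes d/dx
6 - 3 x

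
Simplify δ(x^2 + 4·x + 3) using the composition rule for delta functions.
\frac{\delta(x + 3) + \delta(x + 1)}{2}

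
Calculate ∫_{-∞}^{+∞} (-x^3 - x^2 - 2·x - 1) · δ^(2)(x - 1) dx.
-8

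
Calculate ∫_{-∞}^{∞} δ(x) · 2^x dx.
1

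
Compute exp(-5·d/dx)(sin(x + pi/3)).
\sin{\left(x - 5 + \frac{\pi}{3} \right)}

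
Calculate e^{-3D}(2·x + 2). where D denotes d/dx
2 x - 4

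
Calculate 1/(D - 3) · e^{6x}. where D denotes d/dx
\frac{e^{6 x}}{3}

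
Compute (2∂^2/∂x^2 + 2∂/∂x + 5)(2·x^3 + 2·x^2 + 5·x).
10 x^{3} + 22 x^{2} + 57 x + 18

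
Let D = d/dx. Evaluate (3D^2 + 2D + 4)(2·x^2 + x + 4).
8 x^{2} + 12 x + 30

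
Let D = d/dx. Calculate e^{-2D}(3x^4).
3 x^{4} - 24 x^{3} + 72 x^{2} - 96 x + 48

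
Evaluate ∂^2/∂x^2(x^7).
42 x^{5}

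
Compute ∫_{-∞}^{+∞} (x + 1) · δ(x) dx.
1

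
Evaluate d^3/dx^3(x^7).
210 x^{4}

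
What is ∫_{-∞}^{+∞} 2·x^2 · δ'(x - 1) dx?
-4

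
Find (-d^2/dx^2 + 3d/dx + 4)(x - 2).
4 x - 5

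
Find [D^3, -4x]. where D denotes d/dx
-12D^{2}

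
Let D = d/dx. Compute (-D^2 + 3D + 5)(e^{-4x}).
- 23 e^{- 4 x}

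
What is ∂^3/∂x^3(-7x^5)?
- 420 x^{2}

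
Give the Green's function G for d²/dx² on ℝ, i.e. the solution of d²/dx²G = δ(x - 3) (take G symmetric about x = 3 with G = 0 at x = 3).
\frac{|x - 3|}{2}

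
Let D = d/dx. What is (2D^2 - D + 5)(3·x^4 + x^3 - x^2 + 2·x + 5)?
15 x^{4} - 7 x^{3} + 64 x^{2} + 24 x + 19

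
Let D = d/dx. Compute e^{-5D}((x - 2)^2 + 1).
x^{2} - 14 x + 50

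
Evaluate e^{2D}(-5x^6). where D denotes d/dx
- 5 x^{6} - 60 x^{5} - 300 x^{4} - 800 x^{3} - 1200 x^{2} - 960 x - 320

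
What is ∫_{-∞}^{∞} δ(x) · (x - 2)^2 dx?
4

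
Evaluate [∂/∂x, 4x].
4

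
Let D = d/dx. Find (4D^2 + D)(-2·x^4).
8 x^{2} \left(- x - 12\right)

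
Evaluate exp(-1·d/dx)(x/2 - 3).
\frac{x}{2} - \frac{7}{2}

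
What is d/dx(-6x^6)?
- 36 x^{5}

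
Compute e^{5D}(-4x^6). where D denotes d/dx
- 4 x^{6} - 120 x^{5} - 1500 x^{4} - 10000 x^{3} - 37500 x^{2} - 75000 x - 62500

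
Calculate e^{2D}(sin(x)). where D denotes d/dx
\sin{\left(x + 2 \right)}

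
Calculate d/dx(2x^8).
16 x^{7}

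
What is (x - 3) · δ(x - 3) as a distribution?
0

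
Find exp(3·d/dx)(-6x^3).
- 6 x^{3} - 54 x^{2} - 162 x - 162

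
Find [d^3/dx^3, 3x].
9\frac{d^{2}}{dx^{2}}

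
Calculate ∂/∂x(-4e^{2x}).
- 8 e^{2 x}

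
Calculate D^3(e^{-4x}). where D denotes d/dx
- 64 e^{- 4 x}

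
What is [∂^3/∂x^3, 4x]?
12\frac{d^{2}}{dx^{2}}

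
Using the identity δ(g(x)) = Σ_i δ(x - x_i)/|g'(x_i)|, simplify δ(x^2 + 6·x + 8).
\frac{\delta(x + 4) + \delta(x + 2)}{2}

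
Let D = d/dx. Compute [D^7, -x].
-7D^{6}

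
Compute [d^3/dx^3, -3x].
-9\frac{d^{2}}{dx^{2}}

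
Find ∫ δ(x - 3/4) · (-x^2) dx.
- \frac{9}{16}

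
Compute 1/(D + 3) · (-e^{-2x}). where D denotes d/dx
- e^{- 2 x}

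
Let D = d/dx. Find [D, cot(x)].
- \frac{1}{\sin^{2}{\left(x \right)}}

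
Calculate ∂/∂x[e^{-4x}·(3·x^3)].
x^{2} \left(9 - 12 x\right) e^{- 4 x}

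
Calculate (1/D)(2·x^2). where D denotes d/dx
\frac{2 x^{3}}{3}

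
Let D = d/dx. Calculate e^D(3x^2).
3 x^{2} + 6 x + 3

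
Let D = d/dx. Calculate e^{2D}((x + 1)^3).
x^{3} + 9 x^{2} + 27 x + 27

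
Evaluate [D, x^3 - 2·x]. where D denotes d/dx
3 x^{2} - 2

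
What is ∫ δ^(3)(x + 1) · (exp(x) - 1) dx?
- \frac{1}{e}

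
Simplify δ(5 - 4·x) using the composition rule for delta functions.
\frac{\delta(x - 5/4)}{4}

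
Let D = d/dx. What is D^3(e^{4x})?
64 e^{4 x}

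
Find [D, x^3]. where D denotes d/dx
3 x^{2}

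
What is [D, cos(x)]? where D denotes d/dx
- \sin{\left(x \right)}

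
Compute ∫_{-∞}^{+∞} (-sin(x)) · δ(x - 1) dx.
- \sin{\left(1 \right)}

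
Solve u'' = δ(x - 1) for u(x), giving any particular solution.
\frac{|x - 1|}{2}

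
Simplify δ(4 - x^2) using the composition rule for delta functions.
\frac{\delta(x - 2) + \delta(x + 2)}{4}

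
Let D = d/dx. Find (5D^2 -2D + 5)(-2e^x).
- 16 e^{x}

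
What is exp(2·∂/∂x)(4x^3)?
4 x^{3} + 24 x^{2} + 48 x + 32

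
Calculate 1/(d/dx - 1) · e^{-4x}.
- \frac{e^{- 4 x}}{5}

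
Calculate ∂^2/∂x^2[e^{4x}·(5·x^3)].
10 x \left(8 x^{2} + 12 x + 3\right) e^{4 x}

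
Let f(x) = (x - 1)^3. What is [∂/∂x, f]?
3 \left(x - 1\right)^{2}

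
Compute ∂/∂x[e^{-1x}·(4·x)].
4 \left(1 - x\right) e^{- x}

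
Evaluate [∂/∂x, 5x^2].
10 x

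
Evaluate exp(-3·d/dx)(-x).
3 - x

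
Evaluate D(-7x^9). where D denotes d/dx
- 63 x^{8}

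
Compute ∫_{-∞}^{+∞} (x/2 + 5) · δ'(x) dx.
- \frac{1}{2}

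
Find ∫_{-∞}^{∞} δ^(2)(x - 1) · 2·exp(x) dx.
2 e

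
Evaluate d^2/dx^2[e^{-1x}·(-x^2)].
\left(- x^{2} + 4 x - 2\right) e^{- x}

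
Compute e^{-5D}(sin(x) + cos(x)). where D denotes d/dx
\sqrt{2} \cos{\left(- x + \frac{\pi}{4} + 5 \right)}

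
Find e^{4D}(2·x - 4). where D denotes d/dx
2 x + 4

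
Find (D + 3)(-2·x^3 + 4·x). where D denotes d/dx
- 6 x^{3} - 6 x^{2} + 12 x + 4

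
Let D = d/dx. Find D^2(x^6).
30 x^{4}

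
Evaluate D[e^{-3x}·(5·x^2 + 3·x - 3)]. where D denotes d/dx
\left(- 15 x^{2} + x + 12\right) e^{- 3 x}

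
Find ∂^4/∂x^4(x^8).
1680 x^{4}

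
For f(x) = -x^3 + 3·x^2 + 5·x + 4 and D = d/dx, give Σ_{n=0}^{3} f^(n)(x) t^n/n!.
- t^{3} + 3 t^{2} \left(1 - x\right) + t \left(- 3 x^{2} + 6 x + 5\right) - x^{3} + 3 x^{2} + 5 x + 4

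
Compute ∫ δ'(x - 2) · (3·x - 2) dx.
-3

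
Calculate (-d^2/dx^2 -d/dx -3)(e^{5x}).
- 33 e^{5 x}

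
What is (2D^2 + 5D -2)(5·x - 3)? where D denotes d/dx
31 - 10 x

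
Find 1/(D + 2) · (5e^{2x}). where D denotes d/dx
\frac{5 e^{2 x}}{4}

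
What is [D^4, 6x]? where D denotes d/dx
24D^{3}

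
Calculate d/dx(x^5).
5 x^{4}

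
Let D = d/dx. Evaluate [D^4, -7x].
-28D^{3}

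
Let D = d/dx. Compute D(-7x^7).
- 49 x^{6}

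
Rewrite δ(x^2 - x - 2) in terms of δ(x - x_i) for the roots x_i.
\frac{\delta(x + 1) + \delta(x - 2)}{3}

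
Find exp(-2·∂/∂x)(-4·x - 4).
4 - 4 x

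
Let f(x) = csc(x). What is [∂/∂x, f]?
- \cot{\left(x \right)} \csc{\left(x \right)}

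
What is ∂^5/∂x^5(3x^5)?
360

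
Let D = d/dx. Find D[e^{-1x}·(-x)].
\left(x - 1\right) e^{- x}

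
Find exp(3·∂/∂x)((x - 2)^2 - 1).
x \left(x + 2\right)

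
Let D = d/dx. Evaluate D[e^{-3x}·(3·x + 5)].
3 \left(- 3 x - 4\right) e^{- 3 x}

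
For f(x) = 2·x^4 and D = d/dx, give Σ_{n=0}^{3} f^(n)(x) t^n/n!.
2 x \left(4 t^{3} + 6 t^{2} x + 4 t x^{2} + x^{3}\right)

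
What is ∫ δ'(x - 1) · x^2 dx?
-2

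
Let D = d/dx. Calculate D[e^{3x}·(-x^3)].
3 x^{2} \left(- x - 1\right) e^{3 x}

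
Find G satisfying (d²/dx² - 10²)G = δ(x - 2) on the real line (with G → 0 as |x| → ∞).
-\frac{e^{-10|x - 2|}}{20}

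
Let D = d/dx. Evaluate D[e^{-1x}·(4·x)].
4 \left(1 - x\right) e^{- x}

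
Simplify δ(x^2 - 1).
\frac{\delta(x + 1) + \delta(x - 1)}{2}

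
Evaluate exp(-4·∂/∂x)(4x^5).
4 x^{5} - 80 x^{4} + 640 x^{3} - 2560 x^{2} + 5120 x - 4096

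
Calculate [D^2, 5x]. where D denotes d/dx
10D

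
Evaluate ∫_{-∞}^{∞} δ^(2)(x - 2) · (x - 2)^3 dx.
0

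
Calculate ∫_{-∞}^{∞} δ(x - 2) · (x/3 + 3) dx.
\frac{11}{3}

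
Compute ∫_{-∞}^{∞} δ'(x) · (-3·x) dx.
3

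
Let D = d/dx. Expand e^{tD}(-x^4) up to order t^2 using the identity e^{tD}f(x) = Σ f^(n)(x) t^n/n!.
x^{2} \left(- 6 t^{2} - 4 t x - x^{2}\right)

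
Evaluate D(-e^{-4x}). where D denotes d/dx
4 e^{- 4 x}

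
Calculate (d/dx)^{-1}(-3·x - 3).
- \frac{3 x^{2}}{2} - 3 x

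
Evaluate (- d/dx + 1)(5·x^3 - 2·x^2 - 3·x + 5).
5 x^{3} - 17 x^{2} + x + 8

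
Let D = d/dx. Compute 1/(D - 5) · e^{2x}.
- \frac{e^{2 x}}{3}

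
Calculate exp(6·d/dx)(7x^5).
7 x^{5} + 210 x^{4} + 2520 x^{3} + 15120 x^{2} + 45360 x + 54432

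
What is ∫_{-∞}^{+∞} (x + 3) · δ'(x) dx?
-1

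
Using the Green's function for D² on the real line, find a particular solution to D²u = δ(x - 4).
\frac{|x - 4|}{2}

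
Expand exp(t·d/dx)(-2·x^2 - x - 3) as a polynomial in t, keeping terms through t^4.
- 2 t^{2} - t \left(4 x + 1\right) - 2 x^{2} - x - 3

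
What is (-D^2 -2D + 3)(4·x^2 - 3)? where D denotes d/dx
12 x^{2} - 16 x - 17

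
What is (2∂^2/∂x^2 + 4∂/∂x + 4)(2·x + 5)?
8 x + 28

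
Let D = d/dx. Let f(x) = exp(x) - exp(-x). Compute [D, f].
2 \cosh{\left(x \right)}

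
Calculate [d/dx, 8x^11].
88 x^{10}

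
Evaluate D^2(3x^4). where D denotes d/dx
36 x^{2}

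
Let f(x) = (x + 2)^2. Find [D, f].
2 x + 4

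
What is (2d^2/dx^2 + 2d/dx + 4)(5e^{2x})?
80 e^{2 x}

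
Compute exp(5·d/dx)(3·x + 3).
3 x + 18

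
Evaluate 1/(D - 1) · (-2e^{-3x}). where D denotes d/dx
\frac{e^{- 3 x}}{2}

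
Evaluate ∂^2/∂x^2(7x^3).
42 x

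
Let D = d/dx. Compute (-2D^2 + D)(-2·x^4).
8 x^{2} \left(6 - x\right)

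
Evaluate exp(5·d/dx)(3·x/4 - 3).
\frac{3 x}{4} + \frac{3}{4}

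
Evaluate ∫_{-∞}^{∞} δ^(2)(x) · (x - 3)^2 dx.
2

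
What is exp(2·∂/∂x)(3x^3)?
3 x^{3} + 18 x^{2} + 36 x + 24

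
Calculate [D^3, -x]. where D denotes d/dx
-3D^{2}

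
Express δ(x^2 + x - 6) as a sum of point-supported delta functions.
\frac{\delta(x + 3) + \delta(x - 2)}{5}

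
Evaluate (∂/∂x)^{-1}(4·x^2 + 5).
\frac{4 x^{3}}{3} + 5 x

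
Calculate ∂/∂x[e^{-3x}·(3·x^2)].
3 x \left(2 - 3 x\right) e^{- 3 x}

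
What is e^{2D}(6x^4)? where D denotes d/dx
6 x^{4} + 48 x^{3} + 144 x^{2} + 192 x + 96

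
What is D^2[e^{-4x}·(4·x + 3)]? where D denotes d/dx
16 \left(4 x + 1\right) e^{- 4 x}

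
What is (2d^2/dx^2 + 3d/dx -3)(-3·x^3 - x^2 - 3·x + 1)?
9 x^{3} - 24 x^{2} - 33 x - 16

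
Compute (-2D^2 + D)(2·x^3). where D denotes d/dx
6 x \left(x - 4\right)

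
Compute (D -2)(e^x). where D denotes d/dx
- e^{x}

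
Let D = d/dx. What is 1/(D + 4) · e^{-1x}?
\frac{e^{- x}}{3}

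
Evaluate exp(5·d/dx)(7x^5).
7 x^{5} + 175 x^{4} + 1750 x^{3} + 8750 x^{2} + 21875 x + 21875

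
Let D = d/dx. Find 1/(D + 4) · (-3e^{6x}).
- \frac{3 e^{6 x}}{10}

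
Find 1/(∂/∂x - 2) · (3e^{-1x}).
- e^{- x}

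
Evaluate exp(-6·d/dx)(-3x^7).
- 3 x^{7} + 126 x^{6} - 2268 x^{5} + 22680 x^{4} - 136080 x^{3} + 489888 x^{2} - 979776 x + 839808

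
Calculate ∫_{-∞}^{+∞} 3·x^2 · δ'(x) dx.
0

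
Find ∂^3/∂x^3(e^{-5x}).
- 125 e^{- 5 x}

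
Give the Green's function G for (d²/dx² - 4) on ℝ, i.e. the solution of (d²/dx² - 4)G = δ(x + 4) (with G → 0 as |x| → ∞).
-\frac{e^{-2|x + 4|}}{4}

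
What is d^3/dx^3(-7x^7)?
- 1470 x^{4}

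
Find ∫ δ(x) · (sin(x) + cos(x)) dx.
1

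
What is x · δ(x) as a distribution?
0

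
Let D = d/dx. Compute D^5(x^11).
55440 x^{6}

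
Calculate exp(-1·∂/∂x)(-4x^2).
- 4 x^{2} + 8 x - 4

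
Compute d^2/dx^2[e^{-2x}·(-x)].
4 \left(1 - x\right) e^{- 2 x}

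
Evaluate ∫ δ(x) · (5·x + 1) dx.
1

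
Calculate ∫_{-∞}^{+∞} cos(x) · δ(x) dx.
1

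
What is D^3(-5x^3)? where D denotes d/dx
-30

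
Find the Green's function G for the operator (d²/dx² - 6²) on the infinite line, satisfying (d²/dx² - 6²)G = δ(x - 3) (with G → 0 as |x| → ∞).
-\frac{e^{-6|x - 3|}}{12}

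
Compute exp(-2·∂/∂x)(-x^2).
- x^{2} + 4 x - 4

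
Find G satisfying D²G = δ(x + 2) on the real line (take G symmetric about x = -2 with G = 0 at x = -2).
\frac{|x + 2|}{2}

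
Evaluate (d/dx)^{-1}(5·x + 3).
\frac{5 x^{2}}{2} + 3 x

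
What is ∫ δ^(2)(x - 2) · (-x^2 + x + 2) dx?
-2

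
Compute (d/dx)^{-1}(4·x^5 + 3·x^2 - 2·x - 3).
\frac{2 x^{6}}{3} + x^{3} - x^{2} - 3 x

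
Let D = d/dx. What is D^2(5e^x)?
5 e^{x}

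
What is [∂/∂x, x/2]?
\frac{1}{2}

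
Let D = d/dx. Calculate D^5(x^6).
720 x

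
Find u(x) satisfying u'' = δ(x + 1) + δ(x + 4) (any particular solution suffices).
\frac{|x + 1|}{2} + \frac{|x + 4|}{2}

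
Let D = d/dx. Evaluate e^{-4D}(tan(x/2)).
\tan{\left(\frac{x}{2} - 2 \right)}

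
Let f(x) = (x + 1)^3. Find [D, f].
3 \left(x + 1\right)^{2}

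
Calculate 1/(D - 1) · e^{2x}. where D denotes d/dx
e^{2 x}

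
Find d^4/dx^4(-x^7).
- 840 x^{3}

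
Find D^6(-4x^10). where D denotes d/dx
- 604800 x^{4}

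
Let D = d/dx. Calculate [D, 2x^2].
4 x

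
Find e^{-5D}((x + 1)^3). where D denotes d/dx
x^{3} - 12 x^{2} + 48 x - 64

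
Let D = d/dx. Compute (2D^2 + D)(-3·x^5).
15 x^{3} \left(- x - 8\right)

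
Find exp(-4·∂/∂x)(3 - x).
7 - x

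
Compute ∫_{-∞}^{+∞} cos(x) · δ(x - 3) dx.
\cos{\left(3 \right)}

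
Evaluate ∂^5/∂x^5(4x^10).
120960 x^{5}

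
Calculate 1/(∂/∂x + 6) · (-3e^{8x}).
- \frac{3 e^{8 x}}{14}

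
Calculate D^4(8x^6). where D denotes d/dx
2880 x^{2}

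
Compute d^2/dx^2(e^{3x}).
9 e^{3 x}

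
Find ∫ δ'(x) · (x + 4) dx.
-1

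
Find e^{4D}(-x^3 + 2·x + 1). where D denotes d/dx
- x^{3} - 12 x^{2} - 46 x - 55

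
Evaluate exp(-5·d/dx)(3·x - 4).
3 x - 19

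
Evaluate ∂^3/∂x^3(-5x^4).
- 120 x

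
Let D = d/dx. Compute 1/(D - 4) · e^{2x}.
- \frac{e^{2 x}}{2}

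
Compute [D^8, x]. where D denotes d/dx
8D^{7}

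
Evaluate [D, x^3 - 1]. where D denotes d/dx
3 x^{2}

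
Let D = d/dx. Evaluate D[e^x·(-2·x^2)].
2 x \left(- x - 2\right) e^{x}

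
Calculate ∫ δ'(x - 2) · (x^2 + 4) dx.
-4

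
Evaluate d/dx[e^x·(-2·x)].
2 \left(- x - 1\right) e^{x}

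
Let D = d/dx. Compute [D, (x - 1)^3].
3 \left(x - 1\right)^{2}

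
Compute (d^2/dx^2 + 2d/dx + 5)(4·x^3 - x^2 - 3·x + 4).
20 x^{3} + 19 x^{2} + 5 x + 12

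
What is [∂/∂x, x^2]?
2 x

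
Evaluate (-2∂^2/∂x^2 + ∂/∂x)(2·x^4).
8 x^{2} \left(x - 6\right)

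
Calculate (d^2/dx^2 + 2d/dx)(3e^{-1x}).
- 3 e^{- x}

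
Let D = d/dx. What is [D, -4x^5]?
- 20 x^{4}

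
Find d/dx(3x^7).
21 x^{6}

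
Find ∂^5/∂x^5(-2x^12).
- 190080 x^{7}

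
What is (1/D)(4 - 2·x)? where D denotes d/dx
- x^{2} + 4 x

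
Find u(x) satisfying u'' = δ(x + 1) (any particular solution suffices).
\frac{|x + 1|}{2}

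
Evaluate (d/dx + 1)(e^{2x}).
3 e^{2 x}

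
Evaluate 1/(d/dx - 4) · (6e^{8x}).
\frac{3 e^{8 x}}{2}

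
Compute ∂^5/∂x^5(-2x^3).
0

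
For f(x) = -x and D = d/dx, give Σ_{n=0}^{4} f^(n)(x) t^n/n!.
- t - x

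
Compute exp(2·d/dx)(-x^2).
- x^{2} - 4 x - 4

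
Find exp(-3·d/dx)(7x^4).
7 x^{4} - 84 x^{3} + 378 x^{2} - 756 x + 567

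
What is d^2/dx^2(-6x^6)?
- 180 x^{4}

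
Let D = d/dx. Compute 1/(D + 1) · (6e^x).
3 e^{x}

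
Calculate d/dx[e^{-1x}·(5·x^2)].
5 x \left(2 - x\right) e^{- x}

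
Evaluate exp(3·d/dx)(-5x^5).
- 5 x^{5} - 75 x^{4} - 450 x^{3} - 1350 x^{2} - 2025 x - 1215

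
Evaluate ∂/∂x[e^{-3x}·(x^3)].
3 x^{2} \left(1 - x\right) e^{- 3 x}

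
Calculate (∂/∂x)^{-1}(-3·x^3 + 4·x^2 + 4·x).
- \frac{3 x^{4}}{4} + \frac{4 x^{3}}{3} + 2 x^{2}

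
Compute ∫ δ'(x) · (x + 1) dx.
-1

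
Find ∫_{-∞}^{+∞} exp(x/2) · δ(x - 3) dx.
e^{\frac{3}{2}}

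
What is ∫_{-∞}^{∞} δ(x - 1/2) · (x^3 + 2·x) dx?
\frac{9}{8}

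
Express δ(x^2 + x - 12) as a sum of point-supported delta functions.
\frac{\delta(x + 4) + \delta(x - 3)}{7}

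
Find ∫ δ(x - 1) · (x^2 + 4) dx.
5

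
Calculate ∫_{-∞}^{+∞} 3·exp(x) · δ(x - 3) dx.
3 e^{3}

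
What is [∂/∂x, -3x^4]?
- 12 x^{3}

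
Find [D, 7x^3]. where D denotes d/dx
21 x^{2}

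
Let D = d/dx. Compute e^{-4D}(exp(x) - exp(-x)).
- e^{4 - x} + e^{x - 4}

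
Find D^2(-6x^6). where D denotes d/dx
- 180 x^{4}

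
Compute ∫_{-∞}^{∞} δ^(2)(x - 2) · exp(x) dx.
e^{2}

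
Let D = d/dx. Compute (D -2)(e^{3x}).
e^{3 x}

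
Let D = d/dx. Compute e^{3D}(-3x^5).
- 3 x^{5} - 45 x^{4} - 270 x^{3} - 810 x^{2} - 1215 x - 729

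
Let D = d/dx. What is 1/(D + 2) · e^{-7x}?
- \frac{e^{- 7 x}}{5}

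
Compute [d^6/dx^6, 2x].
12\frac{d^{5}}{dx^{5}}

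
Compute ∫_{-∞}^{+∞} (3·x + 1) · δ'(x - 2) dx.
-3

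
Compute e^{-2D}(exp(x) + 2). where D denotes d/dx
e^{x - 2} + 2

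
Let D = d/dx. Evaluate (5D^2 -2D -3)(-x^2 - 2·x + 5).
3 x^{2} + 10 x - 21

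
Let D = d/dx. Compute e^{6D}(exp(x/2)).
e^{\frac{x}{2} + 3}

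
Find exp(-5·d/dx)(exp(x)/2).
\frac{e^{x - 5}}{2}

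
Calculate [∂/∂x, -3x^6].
- 18 x^{5}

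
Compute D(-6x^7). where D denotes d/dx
- 42 x^{6}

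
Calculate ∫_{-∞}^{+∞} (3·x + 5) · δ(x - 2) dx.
11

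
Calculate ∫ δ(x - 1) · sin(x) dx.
\sin{\left(1 \right)}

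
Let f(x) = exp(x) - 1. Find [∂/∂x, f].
e^{x}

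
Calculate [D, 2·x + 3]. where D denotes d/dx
2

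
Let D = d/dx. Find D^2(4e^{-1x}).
4 e^{- x}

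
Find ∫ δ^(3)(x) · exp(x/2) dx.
- \frac{1}{8}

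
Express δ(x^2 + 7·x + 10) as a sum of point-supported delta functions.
\frac{\delta(x + 2) + \delta(x + 5)}{3}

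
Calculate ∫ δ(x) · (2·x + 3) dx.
3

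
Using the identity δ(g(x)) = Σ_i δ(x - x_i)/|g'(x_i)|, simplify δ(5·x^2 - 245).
\frac{\delta(x - 7) + \delta(x + 7)}{70}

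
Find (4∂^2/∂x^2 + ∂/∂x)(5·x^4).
20 x^{2} \left(x + 12\right)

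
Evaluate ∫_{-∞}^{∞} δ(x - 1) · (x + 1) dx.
2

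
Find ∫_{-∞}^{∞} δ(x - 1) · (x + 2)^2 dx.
9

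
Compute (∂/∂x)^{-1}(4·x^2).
\frac{4 x^{3}}{3}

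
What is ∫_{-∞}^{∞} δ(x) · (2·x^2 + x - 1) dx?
-1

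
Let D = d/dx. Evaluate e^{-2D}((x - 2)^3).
x^{3} - 12 x^{2} + 48 x - 64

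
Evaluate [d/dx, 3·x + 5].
3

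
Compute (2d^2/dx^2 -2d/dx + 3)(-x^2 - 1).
- 3 x^{2} + 4 x - 7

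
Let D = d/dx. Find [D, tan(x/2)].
\frac{1}{\cos{\left(x \right)} + 1}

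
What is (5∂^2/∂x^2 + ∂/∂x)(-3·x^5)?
15 x^{3} \left(- x - 20\right)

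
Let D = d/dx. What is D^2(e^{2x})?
4 e^{2 x}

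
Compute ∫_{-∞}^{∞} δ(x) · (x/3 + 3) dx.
3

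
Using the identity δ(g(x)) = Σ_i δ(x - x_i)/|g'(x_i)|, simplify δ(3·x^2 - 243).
\frac{\delta(x - 9) + \delta(x + 9)}{54}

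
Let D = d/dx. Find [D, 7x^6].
42 x^{5}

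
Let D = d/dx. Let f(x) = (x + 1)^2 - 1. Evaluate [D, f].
2 x + 2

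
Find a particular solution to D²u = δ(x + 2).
\frac{|x + 2|}{2}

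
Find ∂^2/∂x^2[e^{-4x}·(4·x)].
32 \left(2 x - 1\right) e^{- 4 x}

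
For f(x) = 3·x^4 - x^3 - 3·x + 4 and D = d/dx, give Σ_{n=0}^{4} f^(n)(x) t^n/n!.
3 t^{4} + t^{3} \left(12 x - 1\right) + 3 t^{2} x \left(6 x - 1\right) - 3 t \left(- 4 x^{3} + x^{2} + 1\right) + 3 x^{4} - x^{3} - 3 x + 4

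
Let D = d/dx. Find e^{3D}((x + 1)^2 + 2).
x^{2} + 8 x + 18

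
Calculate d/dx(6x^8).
48 x^{7}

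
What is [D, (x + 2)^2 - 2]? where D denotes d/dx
2 x + 4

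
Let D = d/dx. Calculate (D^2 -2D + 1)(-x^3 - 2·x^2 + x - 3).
- x^{3} + 4 x^{2} + 3 x - 9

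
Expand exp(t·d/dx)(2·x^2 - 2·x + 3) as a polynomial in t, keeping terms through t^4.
2 t^{2} + 2 t \left(2 x - 1\right) + 2 x^{2} - 2 x + 3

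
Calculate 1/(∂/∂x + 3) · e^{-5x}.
- \frac{e^{- 5 x}}{2}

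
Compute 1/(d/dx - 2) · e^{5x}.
\frac{e^{5 x}}{3}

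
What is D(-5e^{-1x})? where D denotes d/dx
5 e^{- x}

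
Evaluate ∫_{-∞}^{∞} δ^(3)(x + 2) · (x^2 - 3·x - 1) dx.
0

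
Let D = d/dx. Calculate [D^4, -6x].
-24D^{3}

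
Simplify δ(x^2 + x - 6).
\frac{\delta(x - 2) + \delta(x + 3)}{5}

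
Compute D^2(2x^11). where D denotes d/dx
220 x^{9}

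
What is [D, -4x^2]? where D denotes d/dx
- 8 x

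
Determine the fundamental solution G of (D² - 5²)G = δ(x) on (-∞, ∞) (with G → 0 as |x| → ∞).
-\frac{e^{-5|x|}}{10}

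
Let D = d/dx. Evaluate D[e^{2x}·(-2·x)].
\left(- 4 x - 2\right) e^{2 x}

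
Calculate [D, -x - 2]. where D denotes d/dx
-1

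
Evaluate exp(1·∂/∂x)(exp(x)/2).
\frac{e^{x + 1}}{2}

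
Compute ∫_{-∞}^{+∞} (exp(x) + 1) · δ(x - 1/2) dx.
1 + e^{\frac{1}{2}}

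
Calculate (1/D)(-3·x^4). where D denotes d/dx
- \frac{3 x^{5}}{5}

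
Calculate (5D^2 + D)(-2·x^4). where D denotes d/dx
8 x^{2} \left(- x - 15\right)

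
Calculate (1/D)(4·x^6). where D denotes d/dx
\frac{4 x^{7}}{7}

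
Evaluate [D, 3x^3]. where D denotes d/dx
9 x^{2}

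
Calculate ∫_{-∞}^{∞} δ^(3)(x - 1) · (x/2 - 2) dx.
0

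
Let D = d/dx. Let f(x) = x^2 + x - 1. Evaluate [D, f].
2 x + 1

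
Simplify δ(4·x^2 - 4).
\frac{\delta(x - 1) + \delta(x + 1)}{8}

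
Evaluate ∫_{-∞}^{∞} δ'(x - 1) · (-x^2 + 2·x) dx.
0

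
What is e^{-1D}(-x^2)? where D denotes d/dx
- x^{2} + 2 x - 1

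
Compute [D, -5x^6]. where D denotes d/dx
- 30 x^{5}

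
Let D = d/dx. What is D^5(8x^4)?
0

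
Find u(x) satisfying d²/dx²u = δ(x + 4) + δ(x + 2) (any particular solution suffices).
\frac{|x + 4|}{2} + \frac{|x + 2|}{2}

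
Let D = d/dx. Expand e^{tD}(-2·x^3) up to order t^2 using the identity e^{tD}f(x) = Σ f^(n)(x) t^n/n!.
2 x \left(- 3 t^{2} - 3 t x - x^{2}\right)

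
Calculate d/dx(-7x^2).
- 14 x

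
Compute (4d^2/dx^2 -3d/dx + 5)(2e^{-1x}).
24 e^{- x}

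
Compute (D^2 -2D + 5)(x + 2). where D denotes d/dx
5 x + 8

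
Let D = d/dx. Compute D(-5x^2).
- 10 x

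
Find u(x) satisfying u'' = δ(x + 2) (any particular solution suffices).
\frac{|x + 2|}{2}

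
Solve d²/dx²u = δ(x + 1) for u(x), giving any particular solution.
\frac{|x + 1|}{2}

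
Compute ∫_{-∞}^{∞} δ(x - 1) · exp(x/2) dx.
e^{\frac{1}{2}}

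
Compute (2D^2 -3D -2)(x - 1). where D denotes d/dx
- 2 x - 1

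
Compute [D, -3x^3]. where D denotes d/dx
- 9 x^{2}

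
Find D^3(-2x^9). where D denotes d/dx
- 1008 x^{6}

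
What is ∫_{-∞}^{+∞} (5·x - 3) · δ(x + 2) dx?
-13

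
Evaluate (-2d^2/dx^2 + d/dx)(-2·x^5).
10 x^{3} \left(8 - x\right)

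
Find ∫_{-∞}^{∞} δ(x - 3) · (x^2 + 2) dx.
11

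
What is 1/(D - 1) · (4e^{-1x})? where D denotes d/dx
- 2 e^{- x}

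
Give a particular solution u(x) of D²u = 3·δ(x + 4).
\frac{3|x + 4|}{2}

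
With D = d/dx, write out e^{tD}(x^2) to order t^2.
t^{2} + 2 t x + x^{2}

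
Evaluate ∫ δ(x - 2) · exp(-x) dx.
e^{-2}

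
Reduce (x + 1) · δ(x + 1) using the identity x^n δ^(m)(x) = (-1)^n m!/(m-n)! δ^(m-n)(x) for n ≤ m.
0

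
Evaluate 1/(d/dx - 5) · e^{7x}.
\frac{e^{7 x}}{2}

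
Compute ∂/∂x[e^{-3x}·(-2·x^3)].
6 x^{2} \left(x - 1\right) e^{- 3 x}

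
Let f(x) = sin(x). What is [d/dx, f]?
\cos{\left(x \right)}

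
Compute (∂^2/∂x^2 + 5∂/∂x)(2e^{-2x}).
- 12 e^{- 2 x}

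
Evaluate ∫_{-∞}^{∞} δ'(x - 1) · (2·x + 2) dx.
-2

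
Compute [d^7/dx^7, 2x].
14\frac{d^{6}}{dx^{6}}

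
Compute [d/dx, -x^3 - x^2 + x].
- 3 x^{2} - 2 x + 1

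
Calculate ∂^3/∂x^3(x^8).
336 x^{5}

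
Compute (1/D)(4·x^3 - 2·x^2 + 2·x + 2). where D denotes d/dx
x^{4} - \frac{2 x^{3}}{3} + x^{2} + 2 x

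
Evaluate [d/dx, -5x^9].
- 45 x^{8}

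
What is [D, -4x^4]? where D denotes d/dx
- 16 x^{3}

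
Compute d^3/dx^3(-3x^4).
- 72 x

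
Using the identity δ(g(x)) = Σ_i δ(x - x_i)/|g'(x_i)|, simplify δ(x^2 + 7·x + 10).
\frac{\delta(x + 5) + \delta(x + 2)}{3}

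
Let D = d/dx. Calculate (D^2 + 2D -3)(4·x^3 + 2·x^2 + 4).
- 12 x^{3} + 18 x^{2} + 32 x - 8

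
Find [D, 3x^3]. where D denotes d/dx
9 x^{2}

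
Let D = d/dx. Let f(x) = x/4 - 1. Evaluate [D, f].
\frac{1}{4}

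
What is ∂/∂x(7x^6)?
42 x^{5}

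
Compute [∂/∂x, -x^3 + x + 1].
1 - 3 x^{2}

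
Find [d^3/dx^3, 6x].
18\frac{d^{2}}{dx^{2}}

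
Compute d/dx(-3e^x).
- 3 e^{x}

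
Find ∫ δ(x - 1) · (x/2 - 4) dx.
- \frac{7}{2}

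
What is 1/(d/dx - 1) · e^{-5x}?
- \frac{e^{- 5 x}}{6}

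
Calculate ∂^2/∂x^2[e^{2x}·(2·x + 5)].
\left(8 x + 28\right) e^{2 x}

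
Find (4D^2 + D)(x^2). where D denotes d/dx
2 x + 8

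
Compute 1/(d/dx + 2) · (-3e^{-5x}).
e^{- 5 x}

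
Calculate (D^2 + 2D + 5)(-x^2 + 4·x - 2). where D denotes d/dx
- 5 x^{2} + 16 x - 4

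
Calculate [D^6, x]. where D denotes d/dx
6D^{5}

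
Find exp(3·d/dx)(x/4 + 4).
\frac{x}{4} + \frac{19}{4}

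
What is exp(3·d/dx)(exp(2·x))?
e^{2 x + 6}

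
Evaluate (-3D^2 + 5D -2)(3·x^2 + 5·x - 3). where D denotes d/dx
- 6 x^{2} + 20 x + 13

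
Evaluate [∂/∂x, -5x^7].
- 35 x^{6}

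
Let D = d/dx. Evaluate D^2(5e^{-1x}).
5 e^{- x}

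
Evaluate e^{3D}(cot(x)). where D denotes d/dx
\cot{\left(x + 3 \right)}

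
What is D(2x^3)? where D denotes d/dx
6 x^{2}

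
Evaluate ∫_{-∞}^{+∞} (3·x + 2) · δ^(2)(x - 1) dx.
0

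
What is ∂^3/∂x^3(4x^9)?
2016 x^{6}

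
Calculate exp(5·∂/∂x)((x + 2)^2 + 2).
x^{2} + 14 x + 51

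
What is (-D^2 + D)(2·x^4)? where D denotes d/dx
8 x^{2} \left(x - 3\right)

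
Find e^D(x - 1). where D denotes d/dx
x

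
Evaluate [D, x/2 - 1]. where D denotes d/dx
\frac{1}{2}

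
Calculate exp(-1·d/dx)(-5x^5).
- 5 x^{5} + 25 x^{4} - 50 x^{3} + 50 x^{2} - 25 x + 5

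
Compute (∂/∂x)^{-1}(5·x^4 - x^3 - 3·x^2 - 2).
x^{5} - \frac{x^{4}}{4} - x^{3} - 2 x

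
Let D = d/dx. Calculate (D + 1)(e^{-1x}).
0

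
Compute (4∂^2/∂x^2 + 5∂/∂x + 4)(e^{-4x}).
48 e^{- 4 x}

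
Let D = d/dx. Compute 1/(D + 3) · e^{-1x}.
\frac{e^{- x}}{2}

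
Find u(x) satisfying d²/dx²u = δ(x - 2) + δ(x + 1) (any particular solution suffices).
\frac{|x - 2|}{2} + \frac{|x + 1|}{2}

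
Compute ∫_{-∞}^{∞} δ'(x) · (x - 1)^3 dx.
-3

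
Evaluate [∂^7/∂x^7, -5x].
-35\frac{d^{6}}{dx^{6}}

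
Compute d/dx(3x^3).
9 x^{2}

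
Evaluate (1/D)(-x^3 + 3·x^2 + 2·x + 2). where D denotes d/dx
- \frac{x^{4}}{4} + x^{3} + x^{2} + 2 x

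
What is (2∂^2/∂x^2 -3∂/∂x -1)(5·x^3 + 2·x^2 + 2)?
- 5 x^{3} - 47 x^{2} + 48 x + 6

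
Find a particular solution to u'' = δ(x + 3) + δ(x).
\frac{|x + 3|}{2} + \frac{|x|}{2}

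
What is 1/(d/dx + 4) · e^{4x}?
\frac{e^{4 x}}{8}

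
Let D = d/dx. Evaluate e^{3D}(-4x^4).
- 4 x^{4} - 48 x^{3} - 216 x^{2} - 432 x - 324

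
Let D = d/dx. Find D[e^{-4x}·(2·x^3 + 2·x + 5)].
2 \left(- 4 x^{3} + 3 x^{2} - 4 x - 9\right) e^{- 4 x}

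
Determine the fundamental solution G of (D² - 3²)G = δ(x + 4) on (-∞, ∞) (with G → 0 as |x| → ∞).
-\frac{e^{-3|x + 4|}}{6}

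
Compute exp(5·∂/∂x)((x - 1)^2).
x^{2} + 8 x + 16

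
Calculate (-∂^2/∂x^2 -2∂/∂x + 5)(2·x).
10 x - 4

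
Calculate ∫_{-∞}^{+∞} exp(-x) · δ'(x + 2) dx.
e^{2}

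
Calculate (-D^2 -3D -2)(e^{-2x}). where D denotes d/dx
0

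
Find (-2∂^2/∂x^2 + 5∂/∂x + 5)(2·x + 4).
10 x + 30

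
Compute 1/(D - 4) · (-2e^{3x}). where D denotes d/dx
2 e^{3 x}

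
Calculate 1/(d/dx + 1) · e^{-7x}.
- \frac{e^{- 7 x}}{6}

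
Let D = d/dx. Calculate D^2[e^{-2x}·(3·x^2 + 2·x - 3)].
2 \left(6 x^{2} - 8 x - 7\right) e^{- 2 x}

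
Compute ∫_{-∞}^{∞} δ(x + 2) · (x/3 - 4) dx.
- \frac{14}{3}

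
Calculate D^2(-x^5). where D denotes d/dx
- 20 x^{3}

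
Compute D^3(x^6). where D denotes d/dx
120 x^{3}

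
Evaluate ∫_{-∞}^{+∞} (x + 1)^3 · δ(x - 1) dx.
8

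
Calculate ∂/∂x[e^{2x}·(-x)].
\left(- 2 x - 1\right) e^{2 x}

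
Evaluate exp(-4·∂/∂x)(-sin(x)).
- \sin{\left(x - 4 \right)}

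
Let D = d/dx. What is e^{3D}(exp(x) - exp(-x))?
2 \sinh{\left(x + 3 \right)}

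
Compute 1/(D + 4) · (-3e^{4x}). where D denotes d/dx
- \frac{3 e^{4 x}}{8}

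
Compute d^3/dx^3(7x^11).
6930 x^{8}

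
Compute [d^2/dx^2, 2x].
4\frac{d}{dx}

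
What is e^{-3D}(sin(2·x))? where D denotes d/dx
\sin{\left(2 x - 6 \right)}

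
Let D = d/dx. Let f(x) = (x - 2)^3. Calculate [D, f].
3 \left(x - 2\right)^{2}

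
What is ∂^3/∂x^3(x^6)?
120 x^{3}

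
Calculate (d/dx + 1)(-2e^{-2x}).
2 e^{- 2 x}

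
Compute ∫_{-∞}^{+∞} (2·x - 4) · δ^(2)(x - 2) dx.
0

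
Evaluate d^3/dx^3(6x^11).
5940 x^{8}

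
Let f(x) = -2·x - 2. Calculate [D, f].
-2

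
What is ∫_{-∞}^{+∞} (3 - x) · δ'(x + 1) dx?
1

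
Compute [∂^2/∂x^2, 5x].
10\frac{d}{dx}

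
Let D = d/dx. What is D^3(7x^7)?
1470 x^{4}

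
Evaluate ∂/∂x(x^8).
8 x^{7}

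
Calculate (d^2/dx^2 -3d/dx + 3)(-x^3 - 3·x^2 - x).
- 3 x^{3} + 9 x - 3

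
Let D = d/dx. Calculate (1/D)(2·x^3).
\frac{x^{4}}{2}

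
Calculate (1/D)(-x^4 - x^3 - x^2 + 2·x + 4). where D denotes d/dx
- \frac{x^{5}}{5} - \frac{x^{4}}{4} - \frac{x^{3}}{3} + x^{2} + 4 x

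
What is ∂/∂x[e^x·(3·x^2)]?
3 x \left(x + 2\right) e^{x}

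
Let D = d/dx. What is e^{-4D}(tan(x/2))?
\tan{\left(\frac{x}{2} - 2 \right)}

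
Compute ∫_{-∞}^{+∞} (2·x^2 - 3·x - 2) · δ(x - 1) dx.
-3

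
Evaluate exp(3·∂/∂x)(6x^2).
6 x^{2} + 36 x + 54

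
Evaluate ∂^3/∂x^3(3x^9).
1512 x^{6}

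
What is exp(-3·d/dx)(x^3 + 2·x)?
x^{3} - 9 x^{2} + 29 x - 33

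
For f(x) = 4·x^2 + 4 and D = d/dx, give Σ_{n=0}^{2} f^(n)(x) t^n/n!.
4 t^{2} + 8 t x + 4 x^{2} + 4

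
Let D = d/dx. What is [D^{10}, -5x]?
-50D^{9}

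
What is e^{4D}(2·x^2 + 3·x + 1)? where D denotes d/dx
2 x^{2} + 19 x + 45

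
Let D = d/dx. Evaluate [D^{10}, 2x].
20D^{9}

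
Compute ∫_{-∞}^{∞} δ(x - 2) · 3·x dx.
6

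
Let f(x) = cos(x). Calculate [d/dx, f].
- \sin{\left(x \right)}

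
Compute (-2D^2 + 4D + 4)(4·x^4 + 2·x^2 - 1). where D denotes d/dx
16 x^{4} + 64 x^{3} - 88 x^{2} + 16 x - 12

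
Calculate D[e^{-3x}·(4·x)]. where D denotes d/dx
4 \left(1 - 3 x\right) e^{- 3 x}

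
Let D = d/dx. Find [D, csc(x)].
- \cot{\left(x \right)} \csc{\left(x \right)}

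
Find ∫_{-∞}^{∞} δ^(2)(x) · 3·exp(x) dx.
3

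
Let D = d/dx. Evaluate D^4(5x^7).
4200 x^{3}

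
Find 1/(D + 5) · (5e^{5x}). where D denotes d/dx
\frac{e^{5 x}}{2}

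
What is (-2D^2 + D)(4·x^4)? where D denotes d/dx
16 x^{2} \left(x - 6\right)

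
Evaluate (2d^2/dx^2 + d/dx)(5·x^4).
20 x^{2} \left(x + 6\right)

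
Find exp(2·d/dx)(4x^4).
4 x^{4} + 32 x^{3} + 96 x^{2} + 128 x + 64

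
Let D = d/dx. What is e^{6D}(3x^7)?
3 x^{7} + 126 x^{6} + 2268 x^{5} + 22680 x^{4} + 136080 x^{3} + 489888 x^{2} + 979776 x + 839808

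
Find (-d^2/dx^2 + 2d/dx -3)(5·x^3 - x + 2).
- 15 x^{3} + 30 x^{2} - 27 x - 8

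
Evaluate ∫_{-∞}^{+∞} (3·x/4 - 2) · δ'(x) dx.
- \frac{3}{4}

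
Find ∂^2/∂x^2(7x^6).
210 x^{4}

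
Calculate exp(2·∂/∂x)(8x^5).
8 x^{5} + 80 x^{4} + 320 x^{3} + 640 x^{2} + 640 x + 256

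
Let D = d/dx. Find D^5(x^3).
0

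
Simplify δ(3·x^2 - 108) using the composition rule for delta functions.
\frac{\delta(x - 6) + \delta(x + 6)}{36}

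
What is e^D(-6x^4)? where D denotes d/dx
- 6 x^{4} - 24 x^{3} - 36 x^{2} - 24 x - 6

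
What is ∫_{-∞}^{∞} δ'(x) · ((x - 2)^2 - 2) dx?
4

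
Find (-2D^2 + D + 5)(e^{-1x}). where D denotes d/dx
2 e^{- x}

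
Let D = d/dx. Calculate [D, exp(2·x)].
2 e^{2 x}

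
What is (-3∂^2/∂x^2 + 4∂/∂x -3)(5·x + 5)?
5 - 15 x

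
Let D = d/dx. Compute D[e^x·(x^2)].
x \left(x + 2\right) e^{x}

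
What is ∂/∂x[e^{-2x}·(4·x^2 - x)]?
\left(- 8 x^{2} + 10 x - 1\right) e^{- 2 x}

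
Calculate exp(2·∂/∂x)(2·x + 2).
2 x + 6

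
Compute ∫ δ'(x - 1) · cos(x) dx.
\sin{\left(1 \right)}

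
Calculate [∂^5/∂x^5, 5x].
25\frac{d^{4}}{dx^{4}}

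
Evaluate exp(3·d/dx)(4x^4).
4 x^{4} + 48 x^{3} + 216 x^{2} + 432 x + 324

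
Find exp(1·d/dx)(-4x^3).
- 4 x^{3} - 12 x^{2} - 12 x - 4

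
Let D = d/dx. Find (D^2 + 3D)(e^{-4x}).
4 e^{- 4 x}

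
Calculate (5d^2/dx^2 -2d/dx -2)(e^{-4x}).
86 e^{- 4 x}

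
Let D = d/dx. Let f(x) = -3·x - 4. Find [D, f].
-3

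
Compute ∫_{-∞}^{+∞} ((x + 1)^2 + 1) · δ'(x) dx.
-2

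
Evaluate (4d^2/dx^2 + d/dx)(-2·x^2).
- 4 x - 16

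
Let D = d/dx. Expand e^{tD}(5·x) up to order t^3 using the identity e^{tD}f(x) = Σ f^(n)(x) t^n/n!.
5 t + 5 x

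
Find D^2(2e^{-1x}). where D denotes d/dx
2 e^{- x}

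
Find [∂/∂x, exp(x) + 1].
e^{x}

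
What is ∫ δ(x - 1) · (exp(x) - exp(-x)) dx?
2 \sinh{\left(1 \right)}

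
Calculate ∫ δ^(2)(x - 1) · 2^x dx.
2 \log{\left(2 \right)}^{2}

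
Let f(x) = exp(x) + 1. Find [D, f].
e^{x}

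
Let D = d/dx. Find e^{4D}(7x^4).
7 x^{4} + 112 x^{3} + 672 x^{2} + 1792 x + 1792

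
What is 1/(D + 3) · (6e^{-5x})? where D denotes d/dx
- 3 e^{- 5 x}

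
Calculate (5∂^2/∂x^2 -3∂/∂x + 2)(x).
2 x - 3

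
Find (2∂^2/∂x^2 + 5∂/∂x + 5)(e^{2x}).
23 e^{2 x}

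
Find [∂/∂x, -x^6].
- 6 x^{5}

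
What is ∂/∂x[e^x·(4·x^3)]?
4 x^{2} \left(x + 3\right) e^{x}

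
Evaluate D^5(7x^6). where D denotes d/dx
5040 x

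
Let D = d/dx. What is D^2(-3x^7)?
- 126 x^{5}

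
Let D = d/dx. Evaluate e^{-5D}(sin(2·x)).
\sin{\left(2 x - 10 \right)}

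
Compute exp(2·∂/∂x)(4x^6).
4 x^{6} + 48 x^{5} + 240 x^{4} + 640 x^{3} + 960 x^{2} + 768 x + 256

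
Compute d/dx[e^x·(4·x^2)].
4 x \left(x + 2\right) e^{x}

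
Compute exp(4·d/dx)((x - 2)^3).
x^{3} + 6 x^{2} + 12 x + 8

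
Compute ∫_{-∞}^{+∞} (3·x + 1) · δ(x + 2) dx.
-5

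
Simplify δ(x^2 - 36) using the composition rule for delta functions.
\frac{\delta(x - 6) + \delta(x + 6)}{12}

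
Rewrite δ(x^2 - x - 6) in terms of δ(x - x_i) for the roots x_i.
\frac{\delta(x - 3) + \delta(x + 2)}{5}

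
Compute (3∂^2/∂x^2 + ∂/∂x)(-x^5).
5 x^{3} \left(- x - 12\right)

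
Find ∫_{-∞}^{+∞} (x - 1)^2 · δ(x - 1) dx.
0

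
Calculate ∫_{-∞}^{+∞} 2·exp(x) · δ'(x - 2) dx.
- 2 e^{2}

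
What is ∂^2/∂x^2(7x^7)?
294 x^{5}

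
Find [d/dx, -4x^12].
- 48 x^{11}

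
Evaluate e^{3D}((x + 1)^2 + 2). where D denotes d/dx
x^{2} + 8 x + 18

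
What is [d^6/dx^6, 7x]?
42\frac{d^{5}}{dx^{5}}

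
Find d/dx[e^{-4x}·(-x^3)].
x^{2} \left(4 x - 3\right) e^{- 4 x}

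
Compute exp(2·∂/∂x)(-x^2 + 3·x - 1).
- x^{2} - x + 1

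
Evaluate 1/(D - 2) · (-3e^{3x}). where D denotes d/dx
- 3 e^{3 x}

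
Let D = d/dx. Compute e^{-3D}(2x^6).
2 x^{6} - 36 x^{5} + 270 x^{4} - 1080 x^{3} + 2430 x^{2} - 2916 x + 1458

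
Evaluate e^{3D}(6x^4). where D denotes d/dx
6 x^{4} + 72 x^{3} + 324 x^{2} + 648 x + 486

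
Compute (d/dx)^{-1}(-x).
- \frac{x^{2}}{2}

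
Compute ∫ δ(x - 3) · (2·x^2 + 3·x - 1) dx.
26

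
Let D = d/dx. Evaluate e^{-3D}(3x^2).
3 x^{2} - 18 x + 27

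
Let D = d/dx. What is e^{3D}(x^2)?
x^{2} + 6 x + 9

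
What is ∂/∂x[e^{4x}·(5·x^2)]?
10 x \left(2 x + 1\right) e^{4 x}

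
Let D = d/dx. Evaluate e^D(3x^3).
3 x^{3} + 9 x^{2} + 9 x + 3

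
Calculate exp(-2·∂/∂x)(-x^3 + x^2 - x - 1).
- x^{3} + 7 x^{2} - 17 x + 13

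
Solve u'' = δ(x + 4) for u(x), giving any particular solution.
\frac{|x + 4|}{2}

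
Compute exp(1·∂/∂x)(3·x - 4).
3 x - 1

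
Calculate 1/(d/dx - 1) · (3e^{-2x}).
- e^{- 2 x}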